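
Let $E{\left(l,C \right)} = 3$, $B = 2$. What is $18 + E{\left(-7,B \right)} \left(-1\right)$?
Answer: $15$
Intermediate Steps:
$18 + E{\left(-7,B \right)} \left(-1\right) = 18 + 3 \left(-1\right) = 18 - 3 = 15$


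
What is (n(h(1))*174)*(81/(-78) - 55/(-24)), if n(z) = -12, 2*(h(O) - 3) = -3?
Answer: -34017/13 ≈ -2616.7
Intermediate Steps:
h(O) = 3/2 (h(O) = 3 + (½)*(-3) = 3 - 3/2 = 3/2)
(n(h(1))*174)*(81/(-78) - 55/(-24)) = (-12*174)*(81/(-78) - 55/(-24)) = -2088*(81*(-1/78) - 55*(-1/24)) = -2088*(-27/26 + 55/24) = -2088*391/312 = -34017/13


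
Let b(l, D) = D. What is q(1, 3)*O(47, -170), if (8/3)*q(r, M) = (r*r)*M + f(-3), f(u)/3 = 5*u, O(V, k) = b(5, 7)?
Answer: -441/4 ≈ -110.25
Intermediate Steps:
O(V, k) = 7
f(u) = 15*u (f(u) = 3*(5*u) = 15*u)
q(r, M) = -135/8 + 3*M*r²/8 (q(r, M) = 3*((r*r)*M + 15*(-3))/8 = 3*(r²*M - 45)/8 = 3*(M*r² - 45)/8 = 3*(-45 + M*r²)/8 = -135/8 + 3*M*r²/8)
q(1, 3)*O(47, -170) = (-135/8 + (3/8)*3*1²)*7 = (-135/8 + (3/8)*3*1)*7 = (-135/8 + 9/8)*7 = -63/4*7 = -441/4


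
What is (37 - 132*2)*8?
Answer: -1816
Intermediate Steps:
(37 - 132*2)*8 = (37 - 11*24)*8 = (37 - 264)*8 = -227*8 = -1816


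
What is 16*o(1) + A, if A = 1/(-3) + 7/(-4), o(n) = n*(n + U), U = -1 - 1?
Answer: -217/12 ≈ -18.083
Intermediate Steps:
U = -2
o(n) = n*(-2 + n) (o(n) = n*(n - 2) = n*(-2 + n))
A = -25/12 (A = 1*(-⅓) + 7*(-¼) = -⅓ - 7/4 = -25/12 ≈ -2.0833)
16*o(1) + A = 16*(1*(-2 + 1)) - 25/12 = 16*(1*(-1)) - 25/12 = 16*(-1) - 25/12 = -16 - 25/12 = -217/12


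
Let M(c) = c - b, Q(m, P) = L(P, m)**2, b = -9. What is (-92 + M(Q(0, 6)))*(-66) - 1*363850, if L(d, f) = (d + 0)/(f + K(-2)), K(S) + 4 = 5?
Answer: -360748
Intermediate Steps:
K(S) = 1 (K(S) = -4 + 5 = 1)
L(d, f) = d/(1 + f) (L(d, f) = (d + 0)/(f + 1) = d/(1 + f))
Q(m, P) = P**2/(1 + m)**2 (Q(m, P) = (P/(1 + m))**2 = P**2/(1 + m)**2)
M(c) = 9 + c (M(c) = c - 1*(-9) = c + 9 = 9 + c)
(-92 + M(Q(0, 6)))*(-66) - 1*363850 = (-92 + (9 + 6**2/(1 + 0)**2))*(-66) - 1*363850 = (-92 + (9 + 36/1**2))*(-66) - 363850 = (-92 + (9 + 36*1))*(-66) - 363850 = (-92 + (9 + 36))*(-66) - 363850 = (-92 + 45)*(-66) - 363850 = -47*(-66) - 363850 = 3102 - 363850 = -360748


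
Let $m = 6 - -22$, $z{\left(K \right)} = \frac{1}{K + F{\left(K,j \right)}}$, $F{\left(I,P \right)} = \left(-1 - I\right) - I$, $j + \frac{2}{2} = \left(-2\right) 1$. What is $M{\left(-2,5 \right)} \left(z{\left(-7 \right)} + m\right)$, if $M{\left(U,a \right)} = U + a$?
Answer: $\frac{169}{2} \approx 84.5$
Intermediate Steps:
$j = -3$ ($j = -1 - 2 = -3$)
$F{\left(I,P \right)} = -1 - 2 I$
$z{\left(K \right)} = \frac{1}{-1 - K}$ ($z{\left(K \right)} = \frac{1}{K - \left(1 + 2 K\right)} = \frac{1}{-1 - K}$)
$m = 28$ ($m = 6 + 22 = 28$)
$M{\left(-2,5 \right)} \left(z{\left(-7 \right)} + m\right) = \left(-2 + 5\right) \left(\frac{1}{-1 - -7} + 28\right) = 3 \left(\frac{1}{-1 + 7} + 28\right) = 3 \left(\frac{1}{6} + 28\right) = 3 \cdot \frac{169}{6} = \frac{169}{2}$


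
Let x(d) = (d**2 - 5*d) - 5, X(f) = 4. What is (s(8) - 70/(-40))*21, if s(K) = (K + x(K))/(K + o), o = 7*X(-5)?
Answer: 105/2 ≈ 52.500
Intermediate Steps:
x(d) = -5 + d**2 - 5*d
o = 28 (o = 7*4 = 28)
s(K) = (-5 + K**2 - 4*K)/(28 + K) (s(K) = (K + (-5 + K**2 - 5*K))/(K + 28) = (-5 + K**2 - 4*K)/(28 + K))
(s(8) - 70/(-40))*21 = ((-5 + 8**2 - 4*8)/(28 + 8) - 70/(-40))*21 = ((-5 + 64 - 32)/36 - 70*(-1/40))*21 = ((1/36)*27 + 7/4)*21 = (3/4 + 7/4)*21 = (5/2)*21 = 105/2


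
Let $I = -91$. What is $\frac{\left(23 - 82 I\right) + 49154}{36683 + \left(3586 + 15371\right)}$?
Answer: $\frac{56639}{55640} \approx 1.018$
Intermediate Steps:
$\frac{\left(23 - 82 I\right) + 49154}{36683 + \left(3586 + 15371\right)} = \frac{\left(23 - -7462\right) + 49154}{36683 + \left(3586 + 15371\right)} = \frac{\left(23 + 7462\right) + 49154}{36683 + 18957} = \frac{7485 + 49154}{55640} = 56639 \cdot \frac{1}{55640} = \frac{56639}{55640}$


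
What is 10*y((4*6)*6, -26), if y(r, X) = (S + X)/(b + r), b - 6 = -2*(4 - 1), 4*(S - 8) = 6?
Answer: -55/48 ≈ -1.1458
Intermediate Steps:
S = 19/2 (S = 8 + (¼)*6 = 8 + 3/2 = 19/2 ≈ 9.5000)
b = 0 (b = 6 - 2*(4 - 1) = 6 - 2*3 = 6 - 6 = 0)
y(r, X) = (19/2 + X)/r (y(r, X) = (19/2 + X)/(0 + r) = (19/2 + X)/r)
10*y((4*6)*6, -26) = 10*((19/2 - 26)/(((4*6)*6))) = 10*(-33/2/(24*6)) = 10*(-33/2/144) = 10*((1/144)*(-33/2)) = 10*(-11/96) = -55/48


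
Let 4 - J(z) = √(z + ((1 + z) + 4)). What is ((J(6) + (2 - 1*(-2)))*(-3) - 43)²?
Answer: 4642 - 402*√17 ≈ 2984.5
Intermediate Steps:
J(z) = 4 - √(5 + 2*z) (J(z) = 4 - √(z + ((1 + z) + 4)) = 4 - √(z + (5 + z)) = 4 - √(5 + 2*z))
((J(6) + (2 - 1*(-2)))*(-3) - 43)² = (((4 - √(5 + 2*6)) + (2 - 1*(-2)))*(-3) - 43)² = (((4 - √(5 + 12)) + (2 + 2))*(-3) - 43)² = (((4 - √17) + 4)*(-3) - 43)² = ((8 - √17)*(-3) - 43)² = ((-24 + 3*√17) - 43)² = (-67 + 3*√17)²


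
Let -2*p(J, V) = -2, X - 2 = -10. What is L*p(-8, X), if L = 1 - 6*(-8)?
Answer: 49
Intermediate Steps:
X = -8 (X = 2 - 10 = -8)
p(J, V) = 1 (p(J, V) = -1/2*(-2) = 1)
L = 49 (L = 1 + 48 = 49)
L*p(-8, X) = 49*1 = 49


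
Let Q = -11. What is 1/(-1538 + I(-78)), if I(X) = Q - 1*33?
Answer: -1/1582 ≈ -0.00063211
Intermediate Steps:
I(X) = -44 (I(X) = -11 - 1*33 = -11 - 33 = -44)
1/(-1538 + I(-78)) = 1/(-1538 - 44) = 1/(-1582) = -1/1582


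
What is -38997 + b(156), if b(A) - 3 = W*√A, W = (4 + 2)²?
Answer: -38994 + 72*√39 ≈ -38544.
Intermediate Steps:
W = 36 (W = 6² = 36)
b(A) = 3 + 36*√A
-38997 + b(156) = -38997 + (3 + 36*√156) = -38997 + (3 + 36*(2*√39)) = -38997 + (3 + 72*√39) = -38994 + 72*√39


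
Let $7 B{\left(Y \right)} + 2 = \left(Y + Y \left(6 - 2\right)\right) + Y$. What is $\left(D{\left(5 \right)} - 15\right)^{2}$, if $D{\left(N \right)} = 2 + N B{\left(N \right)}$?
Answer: $49$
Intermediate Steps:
$B{\left(Y \right)} = - \frac{2}{7} + \frac{6 Y}{7}$ ($B{\left(Y \right)} = - \frac{2}{7} + \frac{\left(Y + Y \left(6 - 2\right)\right) + Y}{7} = - \frac{2}{7} + \frac{\left(Y + Y 4\right) + Y}{7} = - \frac{2}{7} + \frac{\left(Y + 4 Y\right) + Y}{7} = - \frac{2}{7} + \frac{5 Y + Y}{7} = - \frac{2}{7} + \frac{6 Y}{7}$)
$D{\left(N \right)} = 2 + N \left(- \frac{2}{7} + \frac{6 N}{7}\right)$
$\left(D{\left(5 \right)} - 15\right)^{2} = \left(\left(2 + \frac{2}{7} \cdot 5 \left(-1 + 3 \cdot 5\right)\right) - 15\right)^{2} = \left(\left(2 + \frac{2}{7} \cdot 5 \left(-1 + 15\right)\right) - 15\right)^{2} = \left(\left(2 + \frac{2}{7} \cdot 5 \cdot 14\right) - 15\right)^{2} = \left(\left(2 + 20\right) - 15\right)^{2} = \left(22 - 15\right)^{2} = 7^{2} = 49$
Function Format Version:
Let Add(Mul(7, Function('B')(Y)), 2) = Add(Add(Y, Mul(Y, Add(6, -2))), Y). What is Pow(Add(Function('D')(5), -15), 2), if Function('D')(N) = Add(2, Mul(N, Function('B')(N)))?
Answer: 49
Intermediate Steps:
Function('B')(Y) = Add(Rational(-2, 7), Mul(Rational(6, 7), Y)) (Function('B')(Y) = Add(Rational(-2, 7), Mul(Rational(1, 7), Add(Add(Y, Mul(Y, Add(6, -2))), Y))) = Add(Rational(-2, 7), Mul(Rational(1, 7), Add(Add(Y, Mul(Y, 4)), Y))) = Add(Rational(-2, 7), Mul(Rational(1, 7), Add(Add(Y, Mul(4, Y)), Y))) = Add(Rational(-2, 7), Mul(Rational(1, 7), Add(Mul(5, Y), Y))) = Add(Rational(-2, 7), Mul(Rational(1, 7), Mul(6, Y))) = Add(Rational(-2, 7), Mul(Rational(6, 7), Y)))
Function('D')(N) = Add(2, Mul(N, Add(Rational(-2, 7), Mul(Rational(6, 7), N))))
Pow(Add(Function('D')(5), -15), 2) = Pow(Add(Add(2, Mul(Rational(2, 7), 5, Add(-1, Mul(3, 5)))), -15), 2) = Pow(Add(Add(2, Mul(Rational(2, 7), 5, Add(-1, 15))), -15), 2) = Pow(Add(Add(2, Mul(Rational(2, 7), 5, 14)), -15), 2) = Pow(Add(Add(2, 20), -15), 2) = Pow(Add(22, -15), 2) = Pow(7, 2) = 49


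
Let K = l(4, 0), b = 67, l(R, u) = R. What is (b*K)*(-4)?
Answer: -1072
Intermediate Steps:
K = 4
(b*K)*(-4) = (67*4)*(-4) = 268*(-4) = -1072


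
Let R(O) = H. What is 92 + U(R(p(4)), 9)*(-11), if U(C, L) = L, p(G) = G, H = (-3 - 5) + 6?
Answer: -7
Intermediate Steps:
H = -2 (H = -8 + 6 = -2)
R(O) = -2
92 + U(R(p(4)), 9)*(-11) = 92 + 9*(-11) = 92 - 99 = -7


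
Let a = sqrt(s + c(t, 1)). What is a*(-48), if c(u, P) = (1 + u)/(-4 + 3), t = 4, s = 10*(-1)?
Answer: -48*I*sqrt(15) ≈ -185.9*I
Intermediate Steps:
s = -10
c(u, P) = -1 - u (c(u, P) = (1 + u)/(-1) = (1 + u)*(-1) = -1 - u)
a = I*sqrt(15) (a = sqrt(-10 + (-1 - 1*4)) = sqrt(-10 + (-1 - 4)) = sqrt(-10 - 5) = sqrt(-15) = I*sqrt(15) ≈ 3.873*I)
a*(-48) = (I*sqrt(15))*(-48) = -48*I*sqrt(15)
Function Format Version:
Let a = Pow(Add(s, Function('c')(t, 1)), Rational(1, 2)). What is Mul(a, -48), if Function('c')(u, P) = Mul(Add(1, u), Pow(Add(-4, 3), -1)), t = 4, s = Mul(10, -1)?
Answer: Mul(-48, I, Pow(15, Rational(1, 2))) ≈ Mul(-185.90, I)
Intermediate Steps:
s = -10
Function('c')(u, P) = Add(-1, Mul(-1, u)) (Function('c')(u, P) = Mul(Add(1, u), Pow(-1, -1)) = Mul(Add(1, u), -1) = Add(-1, Mul(-1, u)))
a = Mul(I, Pow(15, Rational(1, 2))) (a = Pow(Add(-10, Add(-1, Mul(-1, 4))), Rational(1, 2)) = Pow(Add(-10, Add(-1, -4)), Rational(1, 2)) = Pow(Add(-10, -5), Rational(1, 2)) = Pow(-15, Rational(1, 2)) = Mul(I, Pow(15, Rational(1, 2))) ≈ Mul(3.8730, I))
Mul(a, -48) = Mul(Mul(I, Pow(15, Rational(1, 2))), -48) = Mul(-48, I, Pow(15, Rational(1, 2)))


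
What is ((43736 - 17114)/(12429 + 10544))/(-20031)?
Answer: -8874/153390721 ≈ -5.7852e-5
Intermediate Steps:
((43736 - 17114)/(12429 + 10544))/(-20031) = (26622/22973)*(-1/20031) = -8874/153390721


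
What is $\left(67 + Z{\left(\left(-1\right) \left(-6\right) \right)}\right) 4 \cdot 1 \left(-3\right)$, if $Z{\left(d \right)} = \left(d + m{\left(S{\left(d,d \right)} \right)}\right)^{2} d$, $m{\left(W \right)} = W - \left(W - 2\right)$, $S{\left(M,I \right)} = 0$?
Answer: $-5412$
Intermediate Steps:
$m{\left(W \right)} = 2$ ($m{\left(W \right)} = W - \left(-2 + W\right) = 2$)
$Z{\left(d \right)} = d \left(2 + d\right)^{2}$ ($Z{\left(d \right)} = \left(d + 2\right)^{2} d = \left(2 + d\right)^{2} d = d \left(2 + d\right)^{2}$)
$\left(67 + Z{\left(\left(-1\right) \left(-6\right) \right)}\right) 4 \cdot 1 \left(-3\right) = \left(67 + \left(-1\right) \left(-6\right) \left(2 - -6\right)^{2}\right) 4 \cdot 1 \left(-3\right) = \left(67 + 6 \left(2 + 6\right)^{2}\right) 4 \left(-3\right) = \left(67 + 6 \cdot 8^{2}\right) \left(-12\right) = \left(67 + 6 \cdot 64\right) \left(-12\right) = \left(67 + 384\right) \left(-12\right) = 451 \left(-12\right) = -5412$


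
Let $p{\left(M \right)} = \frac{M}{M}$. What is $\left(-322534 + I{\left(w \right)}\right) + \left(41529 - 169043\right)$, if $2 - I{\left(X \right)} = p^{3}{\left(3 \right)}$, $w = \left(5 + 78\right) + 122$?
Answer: $-450047$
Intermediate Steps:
$w = 205$ ($w = 83 + 122 = 205$)
$p{\left(M \right)} = 1$
$I{\left(X \right)} = 1$ ($I{\left(X \right)} = 2 - 1^{3} = 2 - 1 = 1$)
$\left(-322534 + I{\left(w \right)}\right) + \left(41529 - 169043\right) = \left(-322534 + 1\right) + \left(41529 - 169043\right) = -322533 - 127514 = -450047$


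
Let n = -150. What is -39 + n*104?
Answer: -15639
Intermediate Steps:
-39 + n*104 = -39 - 150*104 = -39 - 15600 = -15639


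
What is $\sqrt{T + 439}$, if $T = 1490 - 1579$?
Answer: $5 \sqrt{14} \approx 18.708$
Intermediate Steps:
$T = -89$ ($T = 1490 - 1579 = -89$)
$\sqrt{T + 439} = \sqrt{-89 + 439} = \sqrt{350} = 5 \sqrt{14}$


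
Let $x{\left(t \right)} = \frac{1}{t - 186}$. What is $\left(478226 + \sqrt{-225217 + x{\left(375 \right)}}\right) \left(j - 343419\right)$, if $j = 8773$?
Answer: $-160036417996 - \frac{669292 i \sqrt{223471563}}{63} \approx -1.6004 \cdot 10^{11} - 1.5881 \cdot 10^{8} i$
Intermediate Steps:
$x{\left(t \right)} = \frac{1}{-186 + t}$
$\left(478226 + \sqrt{-225217 + x{\left(375 \right)}}\right) \left(j - 343419\right) = \left(478226 + \sqrt{-225217 + \frac{1}{-186 + 375}}\right) \left(8773 - 343419\right) = \left(478226 + \sqrt{-225217 + \frac{1}{189}}\right) \left(-334646\right) = \left(478226 + \sqrt{- \frac{42566012}{189}}\right) \left(-334646\right) = \left(478226 + \frac{2 i \sqrt{223471563}}{63}\right) \left(-334646\right) = -160036417996 - \frac{669292 i \sqrt{223471563}}{63}$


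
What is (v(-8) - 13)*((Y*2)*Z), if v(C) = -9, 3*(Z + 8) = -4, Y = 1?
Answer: 1232/3 ≈ 410.67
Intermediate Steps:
Z = -28/3 (Z = -8 + (⅓)*(-4) = -8 - 4/3 = -28/3 ≈ -9.3333)
(v(-8) - 13)*((Y*2)*Z) = (-9 - 13)*((1*2)*(-28/3)) = -44*(-28)/3 = -22*(-56/3) = 1232/3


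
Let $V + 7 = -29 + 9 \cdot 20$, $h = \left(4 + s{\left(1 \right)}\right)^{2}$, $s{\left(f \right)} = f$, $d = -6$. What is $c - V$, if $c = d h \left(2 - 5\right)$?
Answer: $306$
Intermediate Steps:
$h = 25$ ($h = \left(4 + 1\right)^{2} = 5^{2} = 25$)
$V = 144$ ($V = -7 + \left(-29 + 9 \cdot 20\right) = -7 + \left(-29 + 180\right) = -7 + 151 = 144$)
$c = 450$ ($c = \left(-6\right) 25 \left(2 - 5\right) = \left(-150\right) \left(-3\right) = 450$)
$c - V = 450 - 144 = 306$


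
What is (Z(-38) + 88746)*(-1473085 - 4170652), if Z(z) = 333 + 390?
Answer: -504939505653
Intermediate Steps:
Z(z) = 723
(Z(-38) + 88746)*(-1473085 - 4170652) = (723 + 88746)*(-1473085 - 4170652) = 89469*(-5643737) = -504939505653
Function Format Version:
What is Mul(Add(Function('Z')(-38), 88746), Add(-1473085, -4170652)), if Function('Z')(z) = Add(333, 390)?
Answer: -504939505653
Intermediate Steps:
Function('Z')(z) = 723
Mul(Add(Function('Z')(-38), 88746), Add(-1473085, -4170652)) = Mul(Add(723, 88746), Add(-1473085, -4170652)) = Mul(89469, -5643737) = -504939505653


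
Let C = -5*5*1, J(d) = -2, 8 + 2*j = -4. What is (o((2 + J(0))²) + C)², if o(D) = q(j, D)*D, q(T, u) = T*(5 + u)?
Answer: 625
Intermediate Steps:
j = -6 (j = -4 + (½)*(-4) = -4 - 2 = -6)
o(D) = D*(-30 - 6*D) (o(D) = (-6*(5 + D))*D = (-30 - 6*D)*D = D*(-30 - 6*D))
C = -25 (C = -25*1 = -25)
(o((2 + J(0))²) + C)² = (6*(2 - 2)²*(-5 - (2 - 2)²) - 25)² = (6*0²*(-5 - 1*0²) - 25)² = (6*0*(-5 - 1*0) - 25)² = (6*0*(-5 + 0) - 25)² = (6*0*(-5) - 25)² = (0 - 25)² = (-25)² = 625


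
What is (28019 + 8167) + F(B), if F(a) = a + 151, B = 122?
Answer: 36459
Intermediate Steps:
F(a) = 151 + a
(28019 + 8167) + F(B) = (28019 + 8167) + (151 + 122) = 36186 + 273 = 36459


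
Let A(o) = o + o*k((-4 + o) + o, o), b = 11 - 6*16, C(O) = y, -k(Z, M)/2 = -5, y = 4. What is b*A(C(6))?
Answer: -3740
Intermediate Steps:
k(Z, M) = 10 (k(Z, M) = -2*(-5) = 10)
C(O) = 4
b = -85 (b = 11 - 96 = -85)
A(o) = 11*o (A(o) = o + o*10 = o + 10*o = 11*o)
b*A(C(6)) = -935*4 = -85*44 = -3740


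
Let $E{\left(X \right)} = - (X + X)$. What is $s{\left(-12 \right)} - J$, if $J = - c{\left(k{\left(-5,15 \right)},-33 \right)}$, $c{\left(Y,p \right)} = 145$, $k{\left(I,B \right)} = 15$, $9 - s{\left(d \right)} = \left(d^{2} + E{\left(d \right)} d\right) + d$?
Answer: $310$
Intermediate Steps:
$E{\left(X \right)} = - 2 X$
$s{\left(d \right)} = 9 + d^{2} - d$ ($s{\left(d \right)} = 9 - \left(\left(d^{2} + - 2 d d\right) + d\right) = 9 - \left(\left(d^{2} - 2 d^{2}\right) + d\right) = 9 - \left(- d^{2} + d\right) = 9 - \left(d - d^{2}\right) = 9 + \left(d^{2} - d\right) = 9 + d^{2} - d$)
$J = -145$ ($J = \left(-1\right) 145 = -145$)
$s{\left(-12 \right)} - J = \left(9 + \left(-12\right)^{2} - -12\right) - -145 = \left(9 + 144 + 12\right) + 145 = 165 + 145 = 310$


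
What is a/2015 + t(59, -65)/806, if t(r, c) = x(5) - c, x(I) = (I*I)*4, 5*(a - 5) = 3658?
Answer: 11491/20150 ≈ 0.57027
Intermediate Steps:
a = 3683/5 (a = 5 + (⅕)*3658 = 5 + 3658/5 = 3683/5 ≈ 736.60)
x(I) = 4*I² (x(I) = I²*4 = 4*I²)
t(r, c) = 100 - c (t(r, c) = 4*5² - c = 4*25 - c = 100 - c)
a/2015 + t(59, -65)/806 = (3683/5)/2015 + (100 - 1*(-65))/806 = (3683/5)*(1/2015) + (100 + 65)*(1/806) = 3683/10075 + 165*(1/806) = 3683/10075 + 165/806 = 11491/20150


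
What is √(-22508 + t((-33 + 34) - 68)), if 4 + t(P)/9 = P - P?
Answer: 4*I*√1409 ≈ 150.15*I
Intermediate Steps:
t(P) = -36 (t(P) = -36 + 9*(P - P) = -36 + 9*0 = -36 + 0 = -36)
√(-22508 + t((-33 + 34) - 68)) = √(-22508 - 36) = √(-22544) = 4*I*√1409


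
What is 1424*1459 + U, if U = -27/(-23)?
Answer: 47785195/23 ≈ 2.0776e+6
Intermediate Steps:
U = 27/23 (U = -1/23*(-27) = 27/23 ≈ 1.1739)
1424*1459 + U = 1424*1459 + 27/23 = 2077616 + 27/23 = 47785195/23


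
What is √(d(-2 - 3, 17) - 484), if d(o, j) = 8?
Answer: 2*I*√119 ≈ 21.817*I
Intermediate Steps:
√(d(-2 - 3, 17) - 484) = √(8 - 484) = √(-476) = 2*I*√119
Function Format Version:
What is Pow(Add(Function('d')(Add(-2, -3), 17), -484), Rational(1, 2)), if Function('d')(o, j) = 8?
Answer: Mul(2, I, Pow(119, Rational(1, 2))) ≈ Mul(21.817, I)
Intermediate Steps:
Pow(Add(Function('d')(Add(-2, -3), 17), -484), Rational(1, 2)) = Pow(Add(8, -484), Rational(1, 2)) = Pow(-476, Rational(1, 2)) = Mul(2, I, Pow(119, Rational(1, 2)))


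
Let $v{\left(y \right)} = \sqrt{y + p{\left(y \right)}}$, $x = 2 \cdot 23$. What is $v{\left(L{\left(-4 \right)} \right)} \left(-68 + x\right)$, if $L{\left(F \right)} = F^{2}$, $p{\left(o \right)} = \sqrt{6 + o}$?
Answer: $- 22 \sqrt{16 + \sqrt{22}} \approx -100.07$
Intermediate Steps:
$x = 46$
$v{\left(y \right)} = \sqrt{y + \sqrt{6 + y}}$
$v{\left(L{\left(-4 \right)} \right)} \left(-68 + x\right) = \sqrt{\left(-4\right)^{2} + \sqrt{6 + \left(-4\right)^{2}}} \left(-68 + 46\right) = \sqrt{16 + \sqrt{6 + 16}} \left(-22\right) = \sqrt{16 + \sqrt{22}} \left(-22\right) = - 22 \sqrt{16 + \sqrt{22}}$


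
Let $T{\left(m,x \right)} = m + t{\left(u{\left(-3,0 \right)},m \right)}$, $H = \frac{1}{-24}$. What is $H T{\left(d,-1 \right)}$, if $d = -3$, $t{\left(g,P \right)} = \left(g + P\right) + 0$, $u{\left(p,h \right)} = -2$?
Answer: $\frac{1}{3} \approx 0.33333$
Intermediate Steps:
$t{\left(g,P \right)} = P + g$ ($t{\left(g,P \right)} = \left(P + g\right) + 0 = P + g$)
$H = - \frac{1}{24} \approx -0.041667$
$T{\left(m,x \right)} = -2 + 2 m$ ($T{\left(m,x \right)} = m + \left(m - 2\right) = m + \left(-2 + m\right) = -2 + 2 m$)
$H T{\left(d,-1 \right)} = - \frac{-2 + 2 \left(-3\right)}{24} = - \frac{-2 - 6}{24} = \left(- \frac{1}{24}\right) \left(-8\right) = \frac{1}{3}$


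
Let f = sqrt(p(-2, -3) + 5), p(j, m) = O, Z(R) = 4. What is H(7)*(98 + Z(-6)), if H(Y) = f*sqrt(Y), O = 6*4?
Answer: 102*sqrt(203) ≈ 1453.3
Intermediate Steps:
O = 24
p(j, m) = 24
f = sqrt(29) (f = sqrt(24 + 5) = sqrt(29) ≈ 5.3852)
H(Y) = sqrt(29)*sqrt(Y)
H(7)*(98 + Z(-6)) = (sqrt(29)*sqrt(7))*(98 + 4) = sqrt(203)*102 = 102*sqrt(203)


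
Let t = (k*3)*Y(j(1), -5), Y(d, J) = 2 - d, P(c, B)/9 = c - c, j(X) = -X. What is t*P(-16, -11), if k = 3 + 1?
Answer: 0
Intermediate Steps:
P(c, B) = 0 (P(c, B) = 9*(c - c) = 9*0 = 0)
k = 4
t = 36 (t = (4*3)*(2 - (-1)) = 12*(2 - 1*(-1)) = 12*(2 + 1) = 12*3 = 36)
t*P(-16, -11) = 36*0 = 0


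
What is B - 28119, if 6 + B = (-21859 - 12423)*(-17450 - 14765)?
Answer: 1104366505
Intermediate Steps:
B = 1104394624 (B = -6 + (-21859 - 12423)*(-17450 - 14765) = -6 - 34282*(-32215) = -6 + 1104394630 = 1104394624)
B - 28119 = 1104394624 - 28119 = 1104366505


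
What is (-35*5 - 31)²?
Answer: 42436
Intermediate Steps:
(-35*5 - 31)² = (-175 - 31)² = (-206)² = 42436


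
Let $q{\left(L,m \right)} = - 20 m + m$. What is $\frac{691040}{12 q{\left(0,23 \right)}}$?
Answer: $- \frac{172760}{1311} \approx -131.78$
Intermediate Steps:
$q{\left(L,m \right)} = - 19 m$
$\frac{691040}{12 q{\left(0,23 \right)}} = \frac{691040}{12 \left(\left(-19\right) 23\right)} = \frac{691040}{12 \left(-437\right)} = \frac{691040}{-5244} = 691040 \left(- \frac{1}{5244}\right) = - \frac{172760}{1311}$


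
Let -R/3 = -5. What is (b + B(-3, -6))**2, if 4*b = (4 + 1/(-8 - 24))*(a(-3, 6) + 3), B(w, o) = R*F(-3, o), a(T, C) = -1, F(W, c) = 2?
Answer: 4190209/4096 ≈ 1023.0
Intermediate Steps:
R = 15 (R = -3*(-5) = 15)
B(w, o) = 30 (B(w, o) = 15*2 = 30)
b = 127/64 (b = ((4 + 1/(-8 - 24))*(-1 + 3))/4 = ((4 + 1/(-32))*2)/4 = ((4 - 1/32)*2)/4 = ((127/32)*2)/4 = (1/4)*(127/16) = 127/64 ≈ 1.9844)
(b + B(-3, -6))**2 = (127/64 + 30)**2 = (2047/64)**2 = 4190209/4096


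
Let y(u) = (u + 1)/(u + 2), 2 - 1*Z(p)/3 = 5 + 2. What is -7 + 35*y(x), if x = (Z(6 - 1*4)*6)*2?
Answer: 5019/178 ≈ 28.197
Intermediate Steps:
Z(p) = -15 (Z(p) = 6 - 3*(5 + 2) = 6 - 3*7 = 6 - 21 = -15)
x = -180 (x = -15*6*2 = -90*2 = -180)
y(u) = (1 + u)/(2 + u)
-7 + 35*y(x) = -7 + 35*((1 - 180)/(2 - 180)) = -7 + 35*(-179/(-178)) = -7 + 35*(-1/178*(-179)) = -7 + 35*(179/178) = -7 + 6265/178 = 5019/178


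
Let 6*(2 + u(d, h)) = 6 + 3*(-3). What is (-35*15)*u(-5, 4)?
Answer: 2625/2 ≈ 1312.5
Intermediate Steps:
u(d, h) = -5/2 (u(d, h) = -2 + (6 + 3*(-3))/6 = -2 + (6 - 9)/6 = -2 + (1/6)*(-3) = -2 - 1/2 = -5/2)
(-35*15)*u(-5, 4) = -35*15*(-5/2) = -525*(-5/2) = 2625/2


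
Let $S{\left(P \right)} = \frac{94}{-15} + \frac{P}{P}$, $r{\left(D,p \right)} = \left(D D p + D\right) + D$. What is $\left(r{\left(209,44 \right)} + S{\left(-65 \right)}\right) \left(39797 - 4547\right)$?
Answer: $67763779850$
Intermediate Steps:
$r{\left(D,p \right)} = 2 D + p D^{2}$ ($r{\left(D,p \right)} = \left(D^{2} p + D\right) + D = \left(p D^{2} + D\right) + D = \left(D + p D^{2}\right) + D = 2 D + p D^{2}$)
$S{\left(P \right)} = - \frac{79}{15}$ ($S{\left(P \right)} = 94 \left(- \frac{1}{15}\right) + 1 = - \frac{94}{15} + 1 = - \frac{79}{15}$)
$\left(r{\left(209,44 \right)} + S{\left(-65 \right)}\right) \left(39797 - 4547\right) = \left(209 \left(2 + 209 \cdot 44\right) - \frac{79}{15}\right) \left(39797 - 4547\right) = \left(209 \left(2 + 9196\right) - \frac{79}{15}\right) 35250 = \left(209 \cdot 9198 - \frac{79}{15}\right) 35250 = \left(1922382 - \frac{79}{15}\right) 35250 = \frac{28835651}{15} \cdot 35250 = 67763779850$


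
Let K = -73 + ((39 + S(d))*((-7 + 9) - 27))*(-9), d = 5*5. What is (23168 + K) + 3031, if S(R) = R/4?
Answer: 145229/4 ≈ 36307.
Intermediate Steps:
d = 25
S(R) = R/4 (S(R) = R*(1/4) = R/4)
K = 40433/4 (K = -73 + ((39 + (1/4)*25)*((-7 + 9) - 27))*(-9) = -73 + ((39 + 25/4)*(2 - 27))*(-9) = -73 + ((181/4)*(-25))*(-9) = -73 - 4525/4*(-9) = -73 + 40725/4 = 40433/4 ≈ 10108.)
(23168 + K) + 3031 = (23168 + 40433/4) + 3031 = 133105/4 + 3031 = 145229/4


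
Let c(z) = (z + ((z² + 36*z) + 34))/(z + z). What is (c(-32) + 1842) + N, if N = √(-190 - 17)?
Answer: 59007/32 + 3*I*√23 ≈ 1844.0 + 14.387*I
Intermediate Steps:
c(z) = (34 + z² + 37*z)/(2*z) (c(z) = (z + (34 + z² + 36*z))/((2*z)) = (34 + z² + 37*z)*(1/(2*z)) = (34 + z² + 37*z)/(2*z))
N = 3*I*√23 (N = √(-207) = 3*I*√23 ≈ 14.387*I)
(c(-32) + 1842) + N = ((½)*(34 - 32*(37 - 32))/(-32) + 1842) + 3*I*√23 = ((½)*(-1/32)*(34 - 32*5) + 1842) + 3*I*√23 = ((½)*(-1/32)*(34 - 160) + 1842) + 3*I*√23 = ((½)*(-1/32)*(-126) + 1842) + 3*I*√23 = (63/32 + 1842) + 3*I*√23 = 59007/32 + 3*I*√23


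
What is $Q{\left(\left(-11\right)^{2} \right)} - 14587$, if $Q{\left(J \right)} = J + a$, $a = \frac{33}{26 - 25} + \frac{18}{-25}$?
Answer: $- \frac{360843}{25} \approx -14434.0$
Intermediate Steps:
$a = \frac{807}{25}$ ($a = \frac{33}{26 - 25} + 18 \left(- \frac{1}{25}\right) = \frac{33}{1} - \frac{18}{25} = 33 \cdot 1 - \frac{18}{25} = 33 - \frac{18}{25} = \frac{807}{25} \approx 32.28$)
$Q{\left(J \right)} = \frac{807}{25} + J$ ($Q{\left(J \right)} = J + \frac{807}{25} = \frac{807}{25} + J$)
$Q{\left(\left(-11\right)^{2} \right)} - 14587 = \left(\frac{807}{25} + \left(-11\right)^{2}\right) - 14587 = \left(\frac{807}{25} + 121\right) - 14587 = \frac{3832}{25} - 14587 = - \frac{360843}{25}$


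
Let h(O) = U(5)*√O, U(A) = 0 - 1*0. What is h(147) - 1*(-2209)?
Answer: 2209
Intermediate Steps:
U(A) = 0 (U(A) = 0 + 0 = 0)
h(O) = 0 (h(O) = 0*√O = 0)
h(147) - 1*(-2209) = 0 - 1*(-2209) = 0 + 2209 = 2209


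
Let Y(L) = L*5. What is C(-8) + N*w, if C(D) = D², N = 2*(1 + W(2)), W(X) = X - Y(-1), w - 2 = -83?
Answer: -1232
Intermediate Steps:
w = -81 (w = 2 - 83 = -81)
Y(L) = 5*L
W(X) = 5 + X (W(X) = X - 5*(-1) = X - 1*(-5) = X + 5 = 5 + X)
N = 16 (N = 2*(1 + (5 + 2)) = 2*(1 + 7) = 2*8 = 16)
C(-8) + N*w = (-8)² + 16*(-81) = 64 - 1296 = -1232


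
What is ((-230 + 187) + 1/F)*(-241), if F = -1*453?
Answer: 4694680/453 ≈ 10364.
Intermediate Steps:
F = -453
((-230 + 187) + 1/F)*(-241) = ((-230 + 187) + 1/(-453))*(-241) = (-43 - 1/453)*(-241) = -19480/453*(-241) = 4694680/453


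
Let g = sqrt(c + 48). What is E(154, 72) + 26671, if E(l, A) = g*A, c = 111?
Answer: 26671 + 72*sqrt(159) ≈ 27579.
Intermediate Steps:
g = sqrt(159) (g = sqrt(111 + 48) = sqrt(159) ≈ 12.610)
E(l, A) = A*sqrt(159) (E(l, A) = sqrt(159)*A = A*sqrt(159))
E(154, 72) + 26671 = 72*sqrt(159) + 26671 = 26671 + 72*sqrt(159)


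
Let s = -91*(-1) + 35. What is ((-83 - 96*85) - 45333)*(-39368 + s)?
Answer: 2102429392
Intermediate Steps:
s = 126 (s = 91 + 35 = 126)
((-83 - 96*85) - 45333)*(-39368 + s) = ((-83 - 96*85) - 45333)*(-39368 + 126) = ((-83 - 8160) - 45333)*(-39242) = (-8243 - 45333)*(-39242) = -53576*(-39242) = 2102429392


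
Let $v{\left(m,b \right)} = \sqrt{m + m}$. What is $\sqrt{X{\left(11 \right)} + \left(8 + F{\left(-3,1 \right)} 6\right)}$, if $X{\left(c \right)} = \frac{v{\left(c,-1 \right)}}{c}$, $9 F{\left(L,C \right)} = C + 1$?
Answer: $\frac{\sqrt{10164 + 99 \sqrt{22}}}{33} \approx 3.1241$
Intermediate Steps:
$F{\left(L,C \right)} = \frac{1}{9} + \frac{C}{9}$ ($F{\left(L,C \right)} = \frac{C + 1}{9} = \frac{1 + C}{9} = \frac{1}{9} + \frac{C}{9}$)
$v{\left(m,b \right)} = \sqrt{2} \sqrt{m}$ ($v{\left(m,b \right)} = \sqrt{2 m} = \sqrt{2} \sqrt{m}$)
$X{\left(c \right)} = \frac{\sqrt{2}}{\sqrt{c}}$ ($X{\left(c \right)} = \frac{\sqrt{2} \sqrt{c}}{c} = \frac{\sqrt{2}}{\sqrt{c}}$)
$\sqrt{X{\left(11 \right)} + \left(8 + F{\left(-3,1 \right)} 6\right)} = \sqrt{\frac{\sqrt{2}}{\sqrt{11}} + \left(8 + \left(\frac{1}{9} + \frac{1}{9} \cdot 1\right) 6\right)} = \sqrt{\sqrt{2} \frac{\sqrt{11}}{11} + \left(8 + \left(\frac{1}{9} + \frac{1}{9}\right) 6\right)} = \sqrt{\frac{\sqrt{22}}{11} + \left(8 + \frac{2}{9} \cdot 6\right)} = \sqrt{\frac{\sqrt{22}}{11} + \left(8 + \frac{4}{3}\right)} = \sqrt{\frac{\sqrt{22}}{11} + \frac{28}{3}} = \sqrt{\frac{28}{3} + \frac{\sqrt{22}}{11}}$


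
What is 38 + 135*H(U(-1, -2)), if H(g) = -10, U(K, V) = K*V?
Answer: -1312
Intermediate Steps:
38 + 135*H(U(-1, -2)) = 38 + 135*(-10) = 38 - 1350 = -1312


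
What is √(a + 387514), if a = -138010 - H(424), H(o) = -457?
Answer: √249961 ≈ 499.96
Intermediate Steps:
a = -137553 (a = -138010 - 1*(-457) = -138010 + 457 = -137553)
√(a + 387514) = √(-137553 + 387514) = √249961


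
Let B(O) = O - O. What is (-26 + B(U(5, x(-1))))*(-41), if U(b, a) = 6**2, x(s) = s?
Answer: 1066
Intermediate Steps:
U(b, a) = 36
B(O) = 0
(-26 + B(U(5, x(-1))))*(-41) = (-26 + 0)*(-41) = -26*(-41) = 1066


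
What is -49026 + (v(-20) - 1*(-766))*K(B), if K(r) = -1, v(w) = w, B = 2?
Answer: -49772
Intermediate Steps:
-49026 + (v(-20) - 1*(-766))*K(B) = -49026 + (-20 - 1*(-766))*(-1) = -49026 + (-20 + 766)*(-1) = -49026 + 746*(-1) = -49026 - 746 = -49772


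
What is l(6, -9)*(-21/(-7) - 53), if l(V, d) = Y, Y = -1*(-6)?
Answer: -300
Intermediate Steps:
Y = 6
l(V, d) = 6
l(6, -9)*(-21/(-7) - 53) = 6*(-21/(-7) - 53) = 6*(-21*(-⅐) - 53) = 6*(3 - 53) = 6*(-50) = -300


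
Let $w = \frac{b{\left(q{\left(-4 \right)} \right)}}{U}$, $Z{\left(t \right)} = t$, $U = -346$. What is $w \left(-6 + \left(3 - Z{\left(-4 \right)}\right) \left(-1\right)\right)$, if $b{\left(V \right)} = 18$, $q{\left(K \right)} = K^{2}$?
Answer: $\frac{117}{173} \approx 0.6763$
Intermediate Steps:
$w = - \frac{9}{173}$ ($w = \frac{18}{-346} = 18 \left(- \frac{1}{346}\right) = - \frac{9}{173} \approx -0.052023$)
$w \left(-6 + \left(3 - Z{\left(-4 \right)}\right) \left(-1\right)\right) = - \frac{9 \left(-6 + \left(3 - -4\right) \left(-1\right)\right)}{173} = - \frac{9 \left(-6 + \left(3 + 4\right) \left(-1\right)\right)}{173} = - \frac{9 \left(-6 + 7 \left(-1\right)\right)}{173} = - \frac{9 \left(-6 - 7\right)}{173} = \left(- \frac{9}{173}\right) \left(-13\right) = \frac{117}{173}$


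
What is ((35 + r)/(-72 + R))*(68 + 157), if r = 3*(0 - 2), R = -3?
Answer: -87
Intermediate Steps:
r = -6 (r = 3*(-2) = -6)
((35 + r)/(-72 + R))*(68 + 157) = ((35 - 6)/(-72 - 3))*(68 + 157) = (29/(-75))*225 = (29*(-1/75))*225 = -29/75*225 = -87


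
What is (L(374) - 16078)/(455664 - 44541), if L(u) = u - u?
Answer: -16078/411123 ≈ -0.039108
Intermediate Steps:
L(u) = 0
(L(374) - 16078)/(455664 - 44541) = (0 - 16078)/(455664 - 44541) = -16078/411123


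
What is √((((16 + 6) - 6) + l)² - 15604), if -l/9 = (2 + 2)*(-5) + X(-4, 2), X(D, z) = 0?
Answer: 2*√5703 ≈ 151.04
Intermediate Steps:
l = 180 (l = -9*((2 + 2)*(-5) + 0) = -9*(4*(-5) + 0) = -9*(-20 + 0) = -9*(-20) = 180)
√((((16 + 6) - 6) + l)² - 15604) = √((((16 + 6) - 6) + 180)² - 15604) = √(((22 - 6) + 180)² - 15604) = √((16 + 180)² - 15604) = √(196² - 15604) = √(38416 - 15604) = √22812 = 2*√5703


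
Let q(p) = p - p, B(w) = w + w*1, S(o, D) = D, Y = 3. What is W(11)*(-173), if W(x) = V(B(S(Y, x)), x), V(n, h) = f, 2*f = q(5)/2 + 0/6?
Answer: 0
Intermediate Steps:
B(w) = 2*w (B(w) = w + w = 2*w)
q(p) = 0
f = 0 (f = (0/2 + 0/6)/2 = (0*(½) + 0*(⅙))/2 = (0 + 0)/2 = (½)*0 = 0)
V(n, h) = 0
W(x) = 0
W(11)*(-173) = 0*(-173) = 0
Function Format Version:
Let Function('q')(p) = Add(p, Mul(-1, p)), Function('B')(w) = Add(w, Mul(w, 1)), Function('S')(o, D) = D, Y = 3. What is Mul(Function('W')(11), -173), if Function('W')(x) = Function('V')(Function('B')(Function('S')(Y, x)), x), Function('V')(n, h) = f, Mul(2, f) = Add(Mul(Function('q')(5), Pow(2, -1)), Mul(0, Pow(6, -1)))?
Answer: 0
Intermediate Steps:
Function('B')(w) = Mul(2, w) (Function('B')(w) = Add(w, w) = Mul(2, w))
Function('q')(p) = 0
f = 0 (f = Mul(Rational(1, 2), Add(Mul(0, Pow(2, -1)), Mul(0, Pow(6, -1)))) = Mul(Rational(1, 2), Add(Mul(0, Rational(1, 2)), Mul(0, Rational(1, 6)))) = Mul(Rational(1, 2), Add(0, 0)) = Mul(Rational(1, 2), 0) = 0)
Function('V')(n, h) = 0
Function('W')(x) = 0
Mul(Function('W')(11), -173) = Mul(0, -173) = 0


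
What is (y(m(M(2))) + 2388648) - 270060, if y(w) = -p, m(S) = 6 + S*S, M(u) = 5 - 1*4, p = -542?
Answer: 2119130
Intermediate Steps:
M(u) = 1 (M(u) = 5 - 4 = 1)
m(S) = 6 + S²
y(w) = 542 (y(w) = -1*(-542) = 542)
(y(m(M(2))) + 2388648) - 270060 = (542 + 2388648) - 270060 = 2389190 - 270060 = 2119130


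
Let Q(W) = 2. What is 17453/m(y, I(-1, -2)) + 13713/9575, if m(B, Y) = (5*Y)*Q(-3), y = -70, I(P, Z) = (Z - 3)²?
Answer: 6821629/95750 ≈ 71.244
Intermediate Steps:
I(P, Z) = (-3 + Z)²
m(B, Y) = 10*Y (m(B, Y) = (5*Y)*2 = 10*Y)
17453/m(y, I(-1, -2)) + 13713/9575 = 17453/((10*(-3 - 2)²)) + 13713/9575 = 17453/((10*(-5)²)) + 13713*(1/9575) = 17453/((10*25)) + 13713/9575 = 17453/250 + 13713/9575 = 6821629/95750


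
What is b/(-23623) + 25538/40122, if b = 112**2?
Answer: 49996903/473901003 ≈ 0.10550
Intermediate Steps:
b = 12544
b/(-23623) + 25538/40122 = 12544/(-23623) + 25538/40122 = 12544*(-1/23623) + 25538*(1/40122) = -12544/23623 + 12769/20061 = 49996903/473901003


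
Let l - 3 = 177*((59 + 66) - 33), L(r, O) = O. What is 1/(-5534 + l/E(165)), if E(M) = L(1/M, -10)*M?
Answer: -550/3049129 ≈ -0.00018038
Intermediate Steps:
E(M) = -10*M
l = 16287 (l = 3 + 177*((59 + 66) - 33) = 3 + 177*(125 - 33) = 3 + 177*92 = 3 + 16284 = 16287)
1/(-5534 + l/E(165)) = 1/(-5534 + 16287/((-10*165))) = 1/(-5534 + 16287/(-1650)) = 1/(-5534 + 16287*(-1/1650)) = 1/(-5534 - 5429/550) = 1/(-3049129/550) = -550/3049129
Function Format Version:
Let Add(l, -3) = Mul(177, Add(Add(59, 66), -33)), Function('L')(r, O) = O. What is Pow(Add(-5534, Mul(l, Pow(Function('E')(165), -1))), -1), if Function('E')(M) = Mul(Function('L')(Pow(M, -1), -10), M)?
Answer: Rational(-550, 3049129) ≈ -0.00018038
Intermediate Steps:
Function('E')(M) = Mul(-10, M)
l = 16287 (l = Add(3, Mul(177, Add(Add(59, 66), -33))) = Add(3, Mul(177, Add(125, -33))) = Add(3, Mul(177, 92)) = Add(3, 16284) = 16287)
Pow(Add(-5534, Mul(l, Pow(Function('E')(165), -1))), -1) = Pow(Add(-5534, Mul(16287, Pow(Mul(-10, 165), -1))), -1) = Pow(Add(-5534, Mul(16287, Pow(-1650, -1))), -1) = Pow(Add(-5534, Mul(16287, Rational(-1, 1650))), -1) = Pow(Add(-5534, Rational(-5429, 550)), -1) = Pow(Rational(-3049129, 550), -1) = Rational(-550, 3049129)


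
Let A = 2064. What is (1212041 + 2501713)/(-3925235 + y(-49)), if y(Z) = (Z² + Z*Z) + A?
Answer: -1237918/1306123 ≈ -0.94778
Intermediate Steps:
y(Z) = 2064 + 2*Z² (y(Z) = (Z² + Z*Z) + 2064 = (Z² + Z²) + 2064 = 2*Z² + 2064 = 2064 + 2*Z²)
(1212041 + 2501713)/(-3925235 + y(-49)) = (1212041 + 2501713)/(-3925235 + (2064 + 2*(-49)²)) = 3713754/(-3925235 + (2064 + 2*2401)) = 3713754/(-3925235 + (2064 + 4802)) = 3713754/(-3925235 + 6866) = 3713754/(-3918369) = 3713754*(-1/3918369) = -1237918/1306123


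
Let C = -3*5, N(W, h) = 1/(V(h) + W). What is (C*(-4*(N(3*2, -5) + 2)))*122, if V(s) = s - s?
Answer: 15860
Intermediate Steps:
V(s) = 0
N(W, h) = 1/W (N(W, h) = 1/(0 + W) = 1/W)
C = -15
(C*(-4*(N(3*2, -5) + 2)))*122 = -(-60)*(1/(3*2) + 2)*122 = -(-60)*(1/6 + 2)*122 = -(-60)*(⅙ + 2)*122 = -(-60)*13/6*122 = -15*(-26/3)*122 = 130*122 = 15860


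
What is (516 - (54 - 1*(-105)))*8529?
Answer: 3044853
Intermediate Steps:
(516 - (54 - 1*(-105)))*8529 = (516 - (54 + 105))*8529 = (516 - 1*159)*8529 = (516 - 159)*8529 = 357*8529 = 3044853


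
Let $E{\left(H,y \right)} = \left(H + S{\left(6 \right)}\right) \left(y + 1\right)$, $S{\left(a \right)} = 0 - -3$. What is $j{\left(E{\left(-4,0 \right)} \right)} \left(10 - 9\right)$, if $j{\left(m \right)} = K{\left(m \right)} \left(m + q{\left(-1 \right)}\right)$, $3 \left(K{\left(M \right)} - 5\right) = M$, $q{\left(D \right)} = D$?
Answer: $- \frac{28}{3} \approx -9.3333$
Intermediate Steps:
$S{\left(a \right)} = 3$ ($S{\left(a \right)} = 0 + 3 = 3$)
$K{\left(M \right)} = 5 + \frac{M}{3}$
$E{\left(H,y \right)} = \left(1 + y\right) \left(3 + H\right)$ ($E{\left(H,y \right)} = \left(H + 3\right) \left(y + 1\right) = \left(3 + H\right) \left(1 + y\right) = \left(1 + y\right) \left(3 + H\right)$)
$j{\left(m \right)} = \left(-1 + m\right) \left(5 + \frac{m}{3}\right)$ ($j{\left(m \right)} = \left(5 + \frac{m}{3}\right) \left(m - 1\right) = \left(5 + \frac{m}{3}\right) \left(-1 + m\right) = \left(-1 + m\right) \left(5 + \frac{m}{3}\right)$)
$j{\left(E{\left(-4,0 \right)} \right)} \left(10 - 9\right) = \frac{\left(-1 + \left(3 - 4 + 3 \cdot 0 - 0\right)\right) \left(15 + \left(3 - 4 + 3 \cdot 0 - 0\right)\right)}{3} \left(10 - 9\right) = \frac{\left(-1 + \left(3 - 4 + 0 + 0\right)\right) \left(15 + \left(3 - 4 + 0 + 0\right)\right)}{3} \cdot 1 = \frac{\left(-1 - 1\right) \left(15 - 1\right)}{3} \cdot 1 = \frac{1}{3} \left(-2\right) 14 \cdot 1 = \left(- \frac{28}{3}\right) 1 = - \frac{28}{3}$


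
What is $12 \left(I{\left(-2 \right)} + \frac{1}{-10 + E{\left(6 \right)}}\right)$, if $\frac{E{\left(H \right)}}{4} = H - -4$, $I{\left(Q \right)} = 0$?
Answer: $\frac{2}{5} \approx 0.4$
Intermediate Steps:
$E{\left(H \right)} = 16 + 4 H$ ($E{\left(H \right)} = 4 \left(H - -4\right) = 4 \left(H + 4\right) = 4 \left(4 + H\right) = 16 + 4 H$)
$12 \left(I{\left(-2 \right)} + \frac{1}{-10 + E{\left(6 \right)}}\right) = 12 \left(0 + \frac{1}{-10 + \left(16 + 4 \cdot 6\right)}\right) = 12 \left(0 + \frac{1}{-10 + \left(16 + 24\right)}\right) = 12 \left(0 + \frac{1}{-10 + 40}\right) = 12 \left(0 + \frac{1}{30}\right) = 12 \cdot \frac{1}{30} = \frac{2}{5}$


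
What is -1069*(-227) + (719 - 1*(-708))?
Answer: 244090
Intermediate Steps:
-1069*(-227) + (719 - 1*(-708)) = 242663 + (719 + 708) = 242663 + 1427 = 244090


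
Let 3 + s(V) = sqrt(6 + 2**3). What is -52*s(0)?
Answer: 156 - 52*sqrt(14) ≈ -38.566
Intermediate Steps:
s(V) = -3 + sqrt(14) (s(V) = -3 + sqrt(6 + 2**3) = -3 + sqrt(6 + 8) = -3 + sqrt(14))
-52*s(0) = -52*(-3 + sqrt(14)) = 156 - 52*sqrt(14)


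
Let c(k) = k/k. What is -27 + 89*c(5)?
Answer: 62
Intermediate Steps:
c(k) = 1
-27 + 89*c(5) = -27 + 89*1 = -27 + 89 = 62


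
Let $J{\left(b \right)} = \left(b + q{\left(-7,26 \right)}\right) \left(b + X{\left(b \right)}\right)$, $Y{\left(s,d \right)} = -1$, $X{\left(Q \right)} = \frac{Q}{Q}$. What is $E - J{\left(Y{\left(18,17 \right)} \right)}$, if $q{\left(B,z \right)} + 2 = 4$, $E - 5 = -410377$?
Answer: $-410372$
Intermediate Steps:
$X{\left(Q \right)} = 1$
$E = -410372$ ($E = 5 - 410377 = -410372$)
$q{\left(B,z \right)} = 2$ ($q{\left(B,z \right)} = -2 + 4 = 2$)
$J{\left(b \right)} = \left(1 + b\right) \left(2 + b\right)$ ($J{\left(b \right)} = \left(b + 2\right) \left(b + 1\right) = \left(2 + b\right) \left(1 + b\right) = \left(1 + b\right) \left(2 + b\right)$)
$E - J{\left(Y{\left(18,17 \right)} \right)} = -410372 - \left(2 + \left(-1\right)^{2} + 3 \left(-1\right)\right) = -410372 - \left(2 + 1 - 3\right) = -410372 - 0 = -410372 + 0 = -410372$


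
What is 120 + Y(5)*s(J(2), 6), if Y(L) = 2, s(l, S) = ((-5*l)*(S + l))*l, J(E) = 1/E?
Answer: 415/4 ≈ 103.75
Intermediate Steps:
s(l, S) = -5*l²*(S + l) (s(l, S) = (-5*l*(S + l))*l = -5*l²*(S + l))
120 + Y(5)*s(J(2), 6) = 120 + 2*(5*(1/2)²*(-1*6 - 1/2)) = 120 + 2*(5*(½)²*(-6 - 1*½)) = 120 + 2*(5*(¼)*(-6 - ½)) = 120 + 2*(5*(¼)*(-13/2)) = 120 + 2*(-65/8) = 120 - 65/4 = 415/4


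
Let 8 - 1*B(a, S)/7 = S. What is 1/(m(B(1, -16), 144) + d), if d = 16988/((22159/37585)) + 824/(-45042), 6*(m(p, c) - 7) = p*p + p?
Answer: 499042839/16744477808093 ≈ 2.9803e-5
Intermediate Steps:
B(a, S) = 56 - 7*S
m(p, c) = 7 + p/6 + p²/6 (m(p, c) = 7 + (p*p + p)/6 = 7 + (p² + p)/6 = 7 + (p + p²)/6 = 7 + (p/6 + p²/6) = 7 + p/6 + p²/6)
d = 14379513794072/499042839 (d = 16988/((22159*(1/37585))) + 824*(-1/45042) = 16988/(22159/37585) - 412/22521 = 16988*(37585/22159) - 412/22521 = 638493980/22159 - 412/22521 = 14379513794072/499042839 ≈ 28814.)
1/(m(B(1, -16), 144) + d) = 1/((7 + (56 - 7*(-16))/6 + (56 - 7*(-16))²/6) + 14379513794072/499042839) = 1/((7 + (56 + 112)/6 + (56 + 112)²/6) + 14379513794072/499042839) = 1/((7 + (⅙)*168 + (⅙)*168²) + 14379513794072/499042839) = 1/((7 + 28 + (⅙)*28224) + 14379513794072/499042839) = 1/((7 + 28 + 4704) + 14379513794072/499042839) = 1/(4739 + 14379513794072/499042839) = 1/(16744477808093/499042839) = 499042839/16744477808093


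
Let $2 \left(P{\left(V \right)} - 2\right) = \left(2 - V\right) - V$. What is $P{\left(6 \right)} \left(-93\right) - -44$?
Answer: $323$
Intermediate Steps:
$P{\left(V \right)} = 3 - V$ ($P{\left(V \right)} = 2 + \frac{\left(2 - V\right) - V}{2} = 2 + \frac{2 - 2 V}{2} = 2 - \left(-1 + V\right) = 3 - V$)
$P{\left(6 \right)} \left(-93\right) - -44 = \left(3 - 6\right) \left(-93\right) - -44 = \left(3 - 6\right) \left(-93\right) + 44 = \left(-3\right) \left(-93\right) + 44 = 279 + 44 = 323$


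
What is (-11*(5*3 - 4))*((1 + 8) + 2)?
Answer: -1331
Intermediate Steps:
(-11*(5*3 - 4))*((1 + 8) + 2) = (-11*(15 - 4))*(9 + 2) = -11*11*11 = -121*11 = -1331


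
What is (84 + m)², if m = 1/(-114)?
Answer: 91680625/12996 ≈ 7054.5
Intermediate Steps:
m = -1/114 ≈ -0.0087719
(84 + m)² = (84 - 1/114)² = (9575/114)² = 91680625/12996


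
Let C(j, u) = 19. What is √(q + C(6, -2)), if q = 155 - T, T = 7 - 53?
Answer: 2*√55 ≈ 14.832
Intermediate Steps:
T = -46
q = 201 (q = 155 - 1*(-46) = 155 + 46 = 201)
√(q + C(6, -2)) = √(201 + 19) = √220 = 2*√55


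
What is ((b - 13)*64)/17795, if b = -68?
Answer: -5184/17795 ≈ -0.29132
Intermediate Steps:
((b - 13)*64)/17795 = ((-68 - 13)*64)/17795 = -81*64*(1/17795) = -5184*1/17795 = -5184/17795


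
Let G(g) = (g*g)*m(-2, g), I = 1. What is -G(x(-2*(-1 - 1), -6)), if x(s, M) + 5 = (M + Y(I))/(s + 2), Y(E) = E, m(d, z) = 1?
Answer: -1225/36 ≈ -34.028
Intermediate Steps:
x(s, M) = -5 + (1 + M)/(2 + s) (x(s, M) = -5 + (M + 1)/(s + 2) = -5 + (1 + M)/(2 + s))
G(g) = g² (G(g) = (g*g)*1 = g²*1 = g²)
-G(x(-2*(-1 - 1), -6)) = -((-9 - 6 - (-10)*(-1 - 1))/(2 - 2*(-1 - 1)))² = -((-9 - 6 - (-10)*(-2))/(2 - 2*(-2)))² = -((-9 - 6 - 5*4)/(2 + 4))² = -((-9 - 6 - 20)/6)² = -((⅙)*(-35))² = -(-35/6)² = -1*1225/36 = -1225/36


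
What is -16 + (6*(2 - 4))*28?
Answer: -352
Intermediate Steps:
-16 + (6*(2 - 4))*28 = -16 + (6*(-2))*28 = -16 - 12*28 = -16 - 336 = -352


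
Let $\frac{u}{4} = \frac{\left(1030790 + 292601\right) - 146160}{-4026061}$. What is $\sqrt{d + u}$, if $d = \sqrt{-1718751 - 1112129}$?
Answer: $\frac{2 \sqrt{-4739603817091 + 16209167175721 i \sqrt{176930}}}{4026061} \approx 28.994 + 29.015 i$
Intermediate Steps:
$u = - \frac{4708924}{4026061}$ ($u = 4 \frac{\left(1030790 + 292601\right) - 146160}{-4026061} = 4 \left(1323391 - 146160\right) \left(- \frac{1}{4026061}\right) = 4 \cdot 1177231 \left(- \frac{1}{4026061}\right) = 4 \left(- \frac{1177231}{4026061}\right) = - \frac{4708924}{4026061} \approx -1.1696$)
$d = 4 i \sqrt{176930}$ ($d = \sqrt{-2830880} = 4 i \sqrt{176930} \approx 1682.5 i$)
$\sqrt{d + u} = \sqrt{4 i \sqrt{176930} - \frac{4708924}{4026061}} = \sqrt{- \frac{4708924}{4026061} + 4 i \sqrt{176930}}$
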